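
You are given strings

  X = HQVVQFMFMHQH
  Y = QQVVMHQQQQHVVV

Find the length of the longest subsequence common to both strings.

Pick Q at X[2]=Y[2]; then V at X[3]=Y[3]; then V at X[4]=Y[4]; then M at X[9]=Y[5]; then H at X[10]=Y[6]; then Q at X[11]=Y[10]; then H at X[12]=Y[11]; all 7 characters appear in both, in order, and the DP table's final entry dp[12][14] is also 7, so no common subsequence is longer.

7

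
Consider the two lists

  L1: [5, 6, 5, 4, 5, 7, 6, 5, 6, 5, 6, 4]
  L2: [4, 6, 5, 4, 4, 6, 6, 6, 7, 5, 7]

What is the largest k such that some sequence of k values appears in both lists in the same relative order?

Let dp[i][j] be the LCS length of the first i values of L1 and the first j values of L2. dp[i][j] = dp[i-1][j-1]+1 when the i-th and j-th values match, else max(dp[i-1][j], dp[i][j-1]).
    ·  4  6  5  4  4  6  6  6  7  5  7
 ·  0  0  0  0  0  0  0  0  0  0  0  0
 5  0  0  0  1  1  1  1  1  1  1  1  1
 6  0  0  1  1  1  1  2  2  2  2  2  2
 5  0  0  1  2  2  2  2  2  2  2  3  3
 4  0  1  1  2  3  3  3  3  3  3  3  3
 5  0  1  1  2  3  3  3  3  3  3  4  4
 7  0  1  1  2  3  3  3  3  3  4  4  5
 6  0  1  2  2  3  3  4  4  4  4  4  5
 5  0  1  2  3  3  3  4  4  4  4  5  5
 6  0  1  2  3  3  3  4  5  5  5  5  5
 5  0  1  2  3  3  3  4  5  5  5  6  6
 6  0  1  2  3  3  3  4  5  6  6  6  6
 4  0  1  2  3  4  4  4  5  6  6  6  6
dp[12][11] = 6. One LCS (by backtracking along matches): 6, 5, 4, 6, 6, 5.

6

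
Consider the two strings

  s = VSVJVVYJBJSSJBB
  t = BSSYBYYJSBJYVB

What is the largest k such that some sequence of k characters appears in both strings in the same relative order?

7

Pick S at s[2]=t[3], then Y at s[7]=t[4], then B at s[9]=t[5], then J at s[10]=t[8], then S at s[11]=t[9], then J at s[13]=t[11], then B at s[15]=t[14]; all 7 characters appear in both, in order. Since dp[15][14] = 7, nothing longer is possible.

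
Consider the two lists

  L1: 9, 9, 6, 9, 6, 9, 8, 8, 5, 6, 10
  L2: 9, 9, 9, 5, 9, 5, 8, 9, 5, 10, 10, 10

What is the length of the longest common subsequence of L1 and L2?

One common subsequence of length 7: 9 [1,1], 9 [2,2], 9 [4,3], 9 [6,5], 8 [7,7], 5 [9,9], 10 [11,12]. The LCS DP gives dp[11][12] = 7, so this is optimal.

7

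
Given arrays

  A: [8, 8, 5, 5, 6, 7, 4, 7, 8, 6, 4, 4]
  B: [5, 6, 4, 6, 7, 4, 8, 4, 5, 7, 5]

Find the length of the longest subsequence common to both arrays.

6

Let dp[i][j] be the LCS length of the first i values of A and the first j values of B. dp[i][j] = dp[i-1][j-1]+1 when the i-th and j-th values match, else max(dp[i-1][j], dp[i][j-1]).
    ·  5  6  4  6  7  4  8  4  5  7  5
 ·  0  0  0  0  0  0  0  0  0  0  0  0
 8  0  0  0  0  0  0  0  1  1  1  1  1
 8  0  0  0  0  0  0  0  1  1  1  1  1
 5  0  1  1  1  1  1  1  1  1  2  2  2
 5  0  1  1  1  1  1  1  1  1  2  2  3
 6  0  1  2  2  2  2  2  2  2  2  2  3
 7  0  1  2  2  2  3  3  3  3  3  3  3
 4  0  1  2  3  3  3  4  4  4  4  4  4
 7  0  1  2  3  3  4  4  4  4  4  5  5
 8  0  1  2  3  3  4  4  5  5  5  5  5
 6  0  1  2  3  4  4  4  5  5  5  5  5
 4  0  1  2  3  4  4  5  5  6  6  6  6
 4  0  1  2  3  4  4  5  5  6  6  6  6
dp[12][11] = 6. One LCS (by backtracking along matches): 5, 6, 7, 4, 8, 4.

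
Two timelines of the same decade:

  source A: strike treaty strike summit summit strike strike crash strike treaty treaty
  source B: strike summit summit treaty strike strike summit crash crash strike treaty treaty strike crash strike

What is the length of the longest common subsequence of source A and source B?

Match strike at source A[3]=source B[1], summit at source A[4]=source B[2], summit at source A[5]=source B[3], strike at source A[6]=source B[5], strike at source A[7]=source B[6], crash at source A[8]=source B[9], strike at source A[9]=source B[10], treaty at source A[10]=source B[11], treaty at source A[11]=source B[12] — 9 events in the same relative order in both. The LCS DP gives dp[11][15] = 9, so this is optimal.

9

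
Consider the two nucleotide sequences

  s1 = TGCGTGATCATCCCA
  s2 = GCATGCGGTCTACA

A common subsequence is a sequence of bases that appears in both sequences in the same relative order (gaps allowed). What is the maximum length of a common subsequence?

10

Taking T (s1 #1, s2 #4), G (s1 #2, s2 #5), C (s1 #3, s2 #6), G (s1 #4, s2 #7), G (s1 #6, s2 #8), T (s1 #8, s2 #9), C (s1 #9, s2 #10), A (s1 #10, s2 #12), C (s1 #14, s2 #13), A (s1 #15, s2 #14) gives a common subsequence of length 10. The LCS DP gives dp[15][14] = 10, so this is optimal.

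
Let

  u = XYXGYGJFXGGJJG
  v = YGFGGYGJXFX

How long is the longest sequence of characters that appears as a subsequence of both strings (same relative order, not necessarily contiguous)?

Match Y [2,1] → G [4,5] → Y [5,6] → G [6,7] → J [7,8] → F [8,10] → X [9,11] — 7 characters in the same relative order in both. The LCS DP gives dp[14][11] = 7, so this is optimal.

7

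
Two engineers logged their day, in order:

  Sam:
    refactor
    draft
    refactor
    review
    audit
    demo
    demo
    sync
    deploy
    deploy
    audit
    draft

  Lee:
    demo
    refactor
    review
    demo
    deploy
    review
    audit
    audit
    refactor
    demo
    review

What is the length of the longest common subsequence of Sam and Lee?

Taking refactor (Sam #3, Lee #2) → review (Sam #4, Lee #3) → demo (Sam #7, Lee #4) → deploy (Sam #9, Lee #5) → audit (Sam #11, Lee #8) gives a common subsequence of length 5. Since dp[12][11] = 5, nothing longer is possible.

5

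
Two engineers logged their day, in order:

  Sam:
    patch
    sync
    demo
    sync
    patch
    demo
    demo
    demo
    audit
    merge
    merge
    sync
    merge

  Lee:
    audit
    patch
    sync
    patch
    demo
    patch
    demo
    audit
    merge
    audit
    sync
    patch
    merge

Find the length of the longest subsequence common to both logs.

9

Taking patch at Sam[1]=Lee[2] → sync at Sam[2]=Lee[3] → demo at Sam[3]=Lee[5] → patch at Sam[5]=Lee[6] → demo at Sam[8]=Lee[7] → audit at Sam[9]=Lee[8] → merge at Sam[10]=Lee[9] → sync at Sam[12]=Lee[11] → merge at Sam[13]=Lee[13] gives a common subsequence of length 9. The LCS DP gives dp[13][13] = 9, so this is optimal.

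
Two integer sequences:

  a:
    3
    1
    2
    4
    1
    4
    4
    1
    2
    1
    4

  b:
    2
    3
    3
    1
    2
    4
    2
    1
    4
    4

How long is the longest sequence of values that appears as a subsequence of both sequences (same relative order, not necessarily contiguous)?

Taking 3 [1,3], 1 [2,4], 2 [3,5], 4 [4,6], 1 [5,8], 4 [7,9], 4 [11,10] gives a common subsequence of length 7, and the DP table's final entry dp[11][10] is also 7, so no common subsequence is longer.

7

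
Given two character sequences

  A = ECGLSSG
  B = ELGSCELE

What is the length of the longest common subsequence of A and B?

3

Match E [1,1]; then C [2,5]; then L [4,7] — 3 characters in the same relative order in both. dp[7][8] = 3 confirms this is the maximum.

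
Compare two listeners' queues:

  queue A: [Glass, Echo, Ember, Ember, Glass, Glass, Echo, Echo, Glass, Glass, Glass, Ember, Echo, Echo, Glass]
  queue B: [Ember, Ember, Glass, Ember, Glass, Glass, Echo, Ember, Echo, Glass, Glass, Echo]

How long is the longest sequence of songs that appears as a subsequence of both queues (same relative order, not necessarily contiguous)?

Taking Glass [1,3], Ember [4,4], Glass [5,5], Glass [6,6], Echo [7,7], Echo [8,9], Glass [10,10], Glass [11,11], Echo [14,12] gives a common subsequence of length 9. dp[15][12] = 9 confirms this is the maximum.

9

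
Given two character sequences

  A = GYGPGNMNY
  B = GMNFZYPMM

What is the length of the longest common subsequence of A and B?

Let dp[i][j] be the LCS length of the first i characters of A and the first j characters of B. dp[i][j] = dp[i-1][j-1]+1 when the i-th and j-th characters match, else max(dp[i-1][j], dp[i][j-1]).
    ·  G  M  N  F  Z  Y  P  M  M
 ·  0  0  0  0  0  0  0  0  0  0
 G  0  1  1  1  1  1  1  1  1  1
 Y  0  1  1  1  1  1  2  2  2  2
 G  0  1  1  1  1  1  2  2  2  2
 P  0  1  1  1  1  1  2  3  3  3
 G  0  1  1  1  1  1  2  3  3  3
 N  0  1  1  2  2  2  2  3  3  3
 M  0  1  2  2  2  2  2  3  4  4
 N  0  1  2  3  3  3  3  3  4  4
 Y  0  1  2  3  3  3  4  4  4  4
dp[9][9] = 4. One LCS (by backtracking along matches): GYPM.

4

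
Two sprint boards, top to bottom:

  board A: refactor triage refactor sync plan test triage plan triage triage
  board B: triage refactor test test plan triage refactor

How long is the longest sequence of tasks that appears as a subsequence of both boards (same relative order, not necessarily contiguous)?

5

Pick triage (board A #2, board B #1); then refactor (board A #3, board B #2); then test (board A #6, board B #4); then plan (board A #8, board B #5); then triage (board A #9, board B #6); all 5 tasks appear in both, in order. Since dp[10][7] = 5, nothing longer is possible.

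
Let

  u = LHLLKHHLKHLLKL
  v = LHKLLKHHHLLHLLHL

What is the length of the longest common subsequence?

12

Pick L (u #1, v #1), H (u #2, v #2), L (u #3, v #4), L (u #4, v #5), K (u #5, v #6), H (u #6, v #8), H (u #7, v #9), L (u #8, v #11), H (u #10, v #12), L (u #11, v #13), L (u #12, v #14), L (u #14, v #16); all 12 characters appear in both, in order, and the DP table's final entry dp[14][16] is also 12, so no common subsequence is longer.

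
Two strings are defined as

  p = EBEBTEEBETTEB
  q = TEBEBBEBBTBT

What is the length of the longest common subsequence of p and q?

8

Pick E at p[1]=q[2], B at p[2]=q[3], E at p[3]=q[4], B at p[4]=q[6], E at p[6]=q[7], B at p[8]=q[9], T at p[10]=q[10], T at p[11]=q[12]; all 8 characters appear in both, in order. dp[13][12] = 8 confirms this is the maximum.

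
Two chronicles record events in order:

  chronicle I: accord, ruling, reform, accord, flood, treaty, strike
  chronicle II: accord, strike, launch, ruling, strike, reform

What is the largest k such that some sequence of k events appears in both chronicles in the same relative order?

One common subsequence of length 3: accord at chronicle I[1]=chronicle II[1]; then ruling at chronicle I[2]=chronicle II[4]; then reform at chronicle I[3]=chronicle II[6]. dp[7][6] = 3 confirms this is the maximum.

3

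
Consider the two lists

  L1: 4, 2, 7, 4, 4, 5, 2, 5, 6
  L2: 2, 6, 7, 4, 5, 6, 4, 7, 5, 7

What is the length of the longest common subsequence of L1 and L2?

Let dp[i][j] be the LCS length of the first i values of L1 and the first j values of L2. dp[i][j] = dp[i-1][j-1]+1 when the i-th and j-th values match, else max(dp[i-1][j], dp[i][j-1]).
    ·  2  6  7  4  5  6  4  7  5  7
 ·  0  0  0  0  0  0  0  0  0  0  0
 4  0  0  0  0  1  1  1  1  1  1  1
 2  0  1  1  1  1  1  1  1  1  1  1
 7  0  1  1  2  2  2  2  2  2  2  2
 4  0  1  1  2  3  3  3  3  3  3  3
 4  0  1  1  2  3  3  3  4  4  4  4
 5  0  1  1  2  3  4  4  4  4  5  5
 2  0  1  1  2  3  4  4  4  4  5  5
 5  0  1  1  2  3  4  4  4  4  5  5
 6  0  1  2  2  3  4  5  5  5  5  5
dp[9][10] = 5. One LCS (by backtracking along matches): 2, 7, 4, 4, 5.

5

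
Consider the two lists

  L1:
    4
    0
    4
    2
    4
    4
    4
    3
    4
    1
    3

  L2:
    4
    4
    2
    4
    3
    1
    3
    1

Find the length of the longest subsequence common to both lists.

7

One common subsequence of length 7: 4 (L1 #1, L2 #1); then 4 (L1 #3, L2 #2); then 2 (L1 #4, L2 #3); then 4 (L1 #7, L2 #4); then 3 (L1 #8, L2 #5); then 1 (L1 #10, L2 #6); then 3 (L1 #11, L2 #7). The LCS DP gives dp[11][8] = 7, so this is optimal.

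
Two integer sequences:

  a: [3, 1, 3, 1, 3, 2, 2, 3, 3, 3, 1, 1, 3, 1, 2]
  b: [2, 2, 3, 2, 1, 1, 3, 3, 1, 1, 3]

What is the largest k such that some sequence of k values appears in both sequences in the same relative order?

Taking 3 at a[1]=b[3] → 1 at a[2]=b[5] → 1 at a[4]=b[6] → 3 at a[9]=b[7] → 3 at a[10]=b[8] → 1 at a[11]=b[9] → 1 at a[12]=b[10] → 3 at a[13]=b[11] gives a common subsequence of length 8. The LCS DP gives dp[15][11] = 8, so this is optimal.

8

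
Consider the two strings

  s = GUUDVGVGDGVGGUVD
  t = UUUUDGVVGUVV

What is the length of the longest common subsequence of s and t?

9

Pick U (s #2, t #3), U (s #3, t #4), D (s #4, t #5), G (s #6, t #6), V (s #7, t #7), V (s #11, t #8), G (s #13, t #9), U (s #14, t #10), V (s #15, t #12); all 9 characters appear in both, in order. Since dp[16][12] = 9, nothing longer is possible.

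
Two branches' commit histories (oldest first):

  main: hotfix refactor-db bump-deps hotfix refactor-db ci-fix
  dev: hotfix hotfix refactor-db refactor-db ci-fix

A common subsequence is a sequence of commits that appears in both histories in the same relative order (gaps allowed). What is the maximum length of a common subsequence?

One common subsequence of length 4: hotfix (main #1, dev #2), refactor-db (main #2, dev #3), refactor-db (main #5, dev #4), ci-fix (main #6, dev #5). dp[6][5] = 4 confirms this is the maximum.

4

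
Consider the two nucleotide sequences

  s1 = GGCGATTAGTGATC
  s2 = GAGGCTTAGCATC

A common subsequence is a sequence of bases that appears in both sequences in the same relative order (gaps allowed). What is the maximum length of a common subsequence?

10

Taking G [1,3] → G [2,4] → C [3,5] → T [6,6] → T [7,7] → A [8,8] → G [9,9] → A [12,11] → T [13,12] → C [14,13] gives a common subsequence of length 10, and the DP table's final entry dp[14][13] is also 10, so no common subsequence is longer.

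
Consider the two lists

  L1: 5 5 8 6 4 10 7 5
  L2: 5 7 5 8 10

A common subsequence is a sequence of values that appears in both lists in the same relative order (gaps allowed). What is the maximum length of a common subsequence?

4

Let dp[i][j] be the LCS length of the first i values of L1 and the first j values of L2. dp[i][j] = dp[i-1][j-1]+1 when the i-th and j-th values match, else max(dp[i-1][j], dp[i][j-1]).
    ·  5  7  5  8 10
 ·  0  0  0  0  0  0
 5  0  1  1  1  1  1
 5  0  1  1  2  2  2
 8  0  1  1  2  3  3
 6  0  1  1  2  3  3
 4  0  1  1  2  3  3
10  0  1  1  2  3  4
 7  0  1  2  2  3  4
 5  0  1  2  3  3  4
dp[8][5] = 4. One LCS (by backtracking along matches): 5, 5, 8, 10.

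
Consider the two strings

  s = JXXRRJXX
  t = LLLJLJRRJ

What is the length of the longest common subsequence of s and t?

Pick J [1,6] → R [4,7] → R [5,8] → J [6,9]; all 4 characters appear in both, in order. dp[8][9] = 4 confirms this is the maximum.

4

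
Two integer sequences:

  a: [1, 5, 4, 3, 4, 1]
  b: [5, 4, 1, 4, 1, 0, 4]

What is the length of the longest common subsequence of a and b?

One common subsequence of length 4: 5 [2,1], 4 [3,2], 4 [5,4], 1 [6,5]. Since dp[6][7] = 4, nothing longer is possible.

4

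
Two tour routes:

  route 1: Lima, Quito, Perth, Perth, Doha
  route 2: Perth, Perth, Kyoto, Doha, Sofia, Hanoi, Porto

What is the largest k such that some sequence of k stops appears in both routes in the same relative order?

3

Match Perth (route 1 #3, route 2 #1), Perth (route 1 #4, route 2 #2), Doha (route 1 #5, route 2 #4) — 3 stops in the same relative order in both. The LCS DP gives dp[5][7] = 3, so this is optimal.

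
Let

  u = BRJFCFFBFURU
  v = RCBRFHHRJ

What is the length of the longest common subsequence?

5

Pick R (u #2, v #1), C (u #5, v #2), B (u #8, v #3), F (u #9, v #5), R (u #11, v #8); all 5 characters appear in both, in order. Since dp[12][9] = 5, nothing longer is possible.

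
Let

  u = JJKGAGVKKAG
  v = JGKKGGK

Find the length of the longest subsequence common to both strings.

One common subsequence of length 5: J [1,1]; then K [3,4]; then G [4,5]; then G [6,6]; then K [9,7]. Since dp[11][7] = 5, nothing longer is possible.

5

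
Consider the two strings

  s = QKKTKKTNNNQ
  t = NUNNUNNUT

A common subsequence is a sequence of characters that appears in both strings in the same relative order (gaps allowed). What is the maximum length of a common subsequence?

3

Taking N (s #8, t #4), then N (s #9, t #6), then N (s #10, t #7) gives a common subsequence of length 3. The LCS DP gives dp[11][9] = 3, so this is optimal.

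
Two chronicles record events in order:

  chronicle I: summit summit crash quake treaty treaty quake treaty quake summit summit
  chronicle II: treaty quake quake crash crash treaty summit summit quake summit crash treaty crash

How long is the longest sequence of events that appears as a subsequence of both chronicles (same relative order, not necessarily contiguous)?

5

One common subsequence of length 5: quake at chronicle I[4]=chronicle II[2], quake at chronicle I[7]=chronicle II[3], treaty at chronicle I[8]=chronicle II[6], quake at chronicle I[9]=chronicle II[9], summit at chronicle I[10]=chronicle II[10]. dp[11][13] = 5 confirms this is the maximum.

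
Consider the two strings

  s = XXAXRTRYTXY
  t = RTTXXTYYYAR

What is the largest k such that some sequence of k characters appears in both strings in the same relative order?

Taking X [2,4], X [4,5], T [6,6], Y [8,8], Y [11,9] gives a common subsequence of length 5. The LCS DP gives dp[11][11] = 5, so this is optimal.

5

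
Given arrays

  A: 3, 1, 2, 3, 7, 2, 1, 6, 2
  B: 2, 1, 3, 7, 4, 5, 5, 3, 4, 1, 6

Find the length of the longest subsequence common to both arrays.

One common subsequence of length 5: 1 at A[2]=B[2]; then 3 at A[4]=B[3]; then 7 at A[5]=B[4]; then 1 at A[7]=B[10]; then 6 at A[8]=B[11]. dp[9][11] = 5 confirms this is the maximum.

5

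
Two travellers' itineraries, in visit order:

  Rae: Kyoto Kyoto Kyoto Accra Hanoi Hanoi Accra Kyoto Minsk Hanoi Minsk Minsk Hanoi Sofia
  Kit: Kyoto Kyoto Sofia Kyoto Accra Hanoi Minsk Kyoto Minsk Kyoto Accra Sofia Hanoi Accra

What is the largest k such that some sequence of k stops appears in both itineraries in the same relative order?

8

Taking Kyoto [1,1] → Kyoto [2,2] → Kyoto [3,4] → Accra [4,5] → Hanoi [5,6] → Kyoto [8,8] → Minsk [9,9] → Hanoi [10,13] gives a common subsequence of length 8. Since dp[14][14] = 8, nothing longer is possible.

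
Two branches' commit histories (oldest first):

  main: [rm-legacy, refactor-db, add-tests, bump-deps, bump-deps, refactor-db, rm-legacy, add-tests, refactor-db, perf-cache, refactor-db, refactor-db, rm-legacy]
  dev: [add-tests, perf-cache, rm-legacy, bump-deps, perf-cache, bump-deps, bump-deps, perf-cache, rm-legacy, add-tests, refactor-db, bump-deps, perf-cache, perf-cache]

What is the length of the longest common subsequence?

7

One common subsequence of length 7: rm-legacy [1,3] → bump-deps [4,6] → bump-deps [5,7] → rm-legacy [7,9] → add-tests [8,10] → refactor-db [9,11] → perf-cache [10,14]. dp[13][14] = 7 confirms this is the maximum.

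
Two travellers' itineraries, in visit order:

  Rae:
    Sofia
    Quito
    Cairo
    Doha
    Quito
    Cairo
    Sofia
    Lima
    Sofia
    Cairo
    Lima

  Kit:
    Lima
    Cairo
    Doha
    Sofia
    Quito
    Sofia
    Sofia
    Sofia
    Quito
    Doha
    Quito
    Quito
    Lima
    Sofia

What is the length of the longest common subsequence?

6

Taking Sofia [1,8], then Quito [2,9], then Doha [4,10], then Quito [5,12], then Lima [8,13], then Sofia [9,14] gives a common subsequence of length 6. dp[11][14] = 6 confirms this is the maximum.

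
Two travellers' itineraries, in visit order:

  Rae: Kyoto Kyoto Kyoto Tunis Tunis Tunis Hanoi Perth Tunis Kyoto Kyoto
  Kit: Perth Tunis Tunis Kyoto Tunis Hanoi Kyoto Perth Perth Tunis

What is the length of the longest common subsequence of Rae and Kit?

6

Match Tunis (Rae #4, Kit #2); then Tunis (Rae #5, Kit #3); then Tunis (Rae #6, Kit #5); then Hanoi (Rae #7, Kit #6); then Perth (Rae #8, Kit #9); then Tunis (Rae #9, Kit #10) — 6 stops in the same relative order in both. The LCS DP gives dp[11][10] = 6, so this is optimal.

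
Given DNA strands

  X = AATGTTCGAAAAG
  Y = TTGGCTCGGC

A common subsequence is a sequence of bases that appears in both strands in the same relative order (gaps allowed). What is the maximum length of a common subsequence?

One common subsequence of length 6: T (X #3, Y #2), then G (X #4, Y #4), then T (X #6, Y #6), then C (X #7, Y #7), then G (X #8, Y #8), then G (X #13, Y #9). Since dp[13][10] = 6, nothing longer is possible.

6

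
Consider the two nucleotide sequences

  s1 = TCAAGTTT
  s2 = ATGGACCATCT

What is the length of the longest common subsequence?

5

One common subsequence of length 5: T [1,2]; then C [2,7]; then A [4,8]; then T [6,9]; then T [8,11], and the DP table's final entry dp[8][11] is also 5, so no common subsequence is longer.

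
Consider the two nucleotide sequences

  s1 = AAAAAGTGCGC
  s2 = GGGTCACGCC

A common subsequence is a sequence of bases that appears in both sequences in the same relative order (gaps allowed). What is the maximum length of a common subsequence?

Match G [6,3]; then T [7,4]; then G [8,8]; then C [9,9]; then C [11,10] — 5 bases in the same relative order in both. dp[11][10] = 5 confirms this is the maximum.

5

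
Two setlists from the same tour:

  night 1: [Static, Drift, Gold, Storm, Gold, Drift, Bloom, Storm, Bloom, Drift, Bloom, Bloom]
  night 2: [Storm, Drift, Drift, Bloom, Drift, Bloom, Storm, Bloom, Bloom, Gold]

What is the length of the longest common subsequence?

6

Pick Drift at night 1[2]=night 2[3], then Drift at night 1[6]=night 2[5], then Bloom at night 1[7]=night 2[6], then Storm at night 1[8]=night 2[7], then Bloom at night 1[9]=night 2[8], then Bloom at night 1[11]=night 2[9]; all 6 songs appear in both, in order. The LCS DP gives dp[12][10] = 6, so this is optimal.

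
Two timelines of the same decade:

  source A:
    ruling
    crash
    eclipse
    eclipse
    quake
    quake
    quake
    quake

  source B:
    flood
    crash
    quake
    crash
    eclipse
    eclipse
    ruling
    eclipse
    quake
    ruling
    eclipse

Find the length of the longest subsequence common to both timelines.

Pick crash [2,4]; then eclipse [3,6]; then eclipse [4,8]; then quake [5,9]; all 4 events appear in both, in order. The LCS DP gives dp[8][11] = 4, so this is optimal.

4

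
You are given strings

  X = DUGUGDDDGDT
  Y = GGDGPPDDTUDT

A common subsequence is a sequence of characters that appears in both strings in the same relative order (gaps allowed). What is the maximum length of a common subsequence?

Pick G [3,1], G [5,2], D [6,3], D [7,7], D [8,8], D [10,11], T [11,12]; all 7 characters appear in both, in order. dp[11][12] = 7 confirms this is the maximum.

7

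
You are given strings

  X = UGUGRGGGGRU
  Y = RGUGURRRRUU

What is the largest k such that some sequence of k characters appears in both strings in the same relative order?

Taking U (X #1, Y #3) → G (X #2, Y #4) → U (X #3, Y #5) → R (X #5, Y #8) → R (X #10, Y #9) → U (X #11, Y #11) gives a common subsequence of length 6, and the DP table's final entry dp[11][11] is also 6, so no common subsequence is longer.

6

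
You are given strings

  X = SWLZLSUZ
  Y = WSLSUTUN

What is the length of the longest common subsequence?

4

Match S [1,2]; then L [5,3]; then S [6,4]; then U [7,7] — 4 characters in the same relative order in both. dp[8][8] = 4 confirms this is the maximum.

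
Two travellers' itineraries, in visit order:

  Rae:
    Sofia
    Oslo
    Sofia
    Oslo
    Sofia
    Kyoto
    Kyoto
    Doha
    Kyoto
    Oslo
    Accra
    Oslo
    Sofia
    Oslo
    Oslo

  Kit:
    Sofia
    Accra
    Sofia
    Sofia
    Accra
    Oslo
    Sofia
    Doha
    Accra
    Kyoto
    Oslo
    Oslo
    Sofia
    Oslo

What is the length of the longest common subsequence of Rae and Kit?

10

One common subsequence of length 10: Sofia [1,3]; then Sofia [3,4]; then Oslo [4,6]; then Sofia [5,7]; then Doha [8,8]; then Kyoto [9,10]; then Oslo [10,11]; then Oslo [12,12]; then Sofia [13,13]; then Oslo [15,14]. The LCS DP gives dp[15][14] = 10, so this is optimal.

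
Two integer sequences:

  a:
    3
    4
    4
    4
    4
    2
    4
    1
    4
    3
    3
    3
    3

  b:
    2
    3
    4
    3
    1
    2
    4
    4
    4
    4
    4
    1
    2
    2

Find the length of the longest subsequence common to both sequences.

7

Pick 3 (a #1, b #4), then 4 (a #2, b #7), then 4 (a #3, b #8), then 4 (a #4, b #9), then 4 (a #5, b #10), then 4 (a #7, b #11), then 1 (a #8, b #12); all 7 values appear in both, in order. dp[13][14] = 7 confirms this is the maximum.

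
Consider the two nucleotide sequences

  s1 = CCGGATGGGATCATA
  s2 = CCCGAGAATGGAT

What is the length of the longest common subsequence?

10

Match C at s1[1]=s2[2], C at s1[2]=s2[3], G at s1[3]=s2[4], G at s1[4]=s2[6], A at s1[5]=s2[8], T at s1[6]=s2[9], G at s1[8]=s2[10], G at s1[9]=s2[11], A at s1[13]=s2[12], T at s1[14]=s2[13] — 10 bases in the same relative order in both. Since dp[15][13] = 10, nothing longer is possible.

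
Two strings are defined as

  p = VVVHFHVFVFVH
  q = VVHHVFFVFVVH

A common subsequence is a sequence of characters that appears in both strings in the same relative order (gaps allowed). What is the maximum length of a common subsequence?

Let dp[i][j] be the LCS length of the first i characters of p and the first j characters of q. dp[i][j] = dp[i-1][j-1]+1 when the i-th and j-th characters match, else max(dp[i-1][j], dp[i][j-1]).
    ·  V  V  H  H  V  F  F  V  F  V  V  H
 ·  0  0  0  0  0  0  0  0  0  0  0  0  0
 V  0  1  1  1  1  1  1  1  1  1  1  1  1
 V  0  1  2  2  2  2  2  2  2  2  2  2  2
 V  0  1  2  2  2  3  3  3  3  3  3  3  3
 H  0  1  2  3  3  3  3  3  3  3  3  3  4
 F  0  1  2  3  3  3  4  4  4  4  4  4  4
 H  0  1  2  3  4  4  4  4  4  4  4  4  5
 V  0  1  2  3  4  5  5  5  5  5  5  5  5
 F  0  1  2  3  4  5  6  6  6  6  6  6  6
 V  0  1  2  3  4  5  6  6  7  7  7  7  7
 F  0  1  2  3  4  5  6  7  7  8  8  8  8
 V  0  1  2  3  4  5  6  7  8  8  9  9  9
 H  0  1  2  3  4  5  6  7  8  8  9  9 10
dp[12][12] = 10. One LCS (by backtracking along matches): VVHHVFVFVH.

10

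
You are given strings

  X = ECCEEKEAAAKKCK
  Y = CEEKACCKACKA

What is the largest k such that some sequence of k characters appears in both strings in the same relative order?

Pick C [3,1]; then E [4,2]; then E [5,3]; then K [6,4]; then A [8,5]; then A [10,9]; then C [13,10]; then K [14,11]; all 8 characters appear in both, in order. Since dp[14][12] = 8, nothing longer is possible.

8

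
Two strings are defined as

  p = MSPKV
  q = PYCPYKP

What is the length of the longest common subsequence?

Let dp[i][j] be the LCS length of the first i characters of p and the first j characters of q. dp[i][j] = dp[i-1][j-1]+1 when the i-th and j-th characters match, else max(dp[i-1][j], dp[i][j-1]).
    ·  P  Y  C  P  Y  K  P
 ·  0  0  0  0  0  0  0  0
 M  0  0  0  0  0  0  0  0
 S  0  0  0  0  0  0  0  0
 P  0  1  1  1  1  1  1  1
 K  0  1  1  1  1  1  2  2
 V  0  1  1  1  1  1  2  2
dp[5][7] = 2. One LCS (by backtracking along matches): PK.

2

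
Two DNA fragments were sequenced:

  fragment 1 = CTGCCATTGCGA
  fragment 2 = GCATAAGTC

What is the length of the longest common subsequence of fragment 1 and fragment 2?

6

Pick G [3,1], then C [5,2], then A [6,3], then T [7,4], then T [8,8], then C [10,9]; all 6 bases appear in both, in order, and the DP table's final entry dp[12][9] is also 6, so no common subsequence is longer.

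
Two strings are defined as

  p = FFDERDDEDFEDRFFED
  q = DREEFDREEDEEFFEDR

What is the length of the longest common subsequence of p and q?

One common subsequence of length 10: F at p[2]=q[5], then D at p[3]=q[6], then E at p[4]=q[9], then D at p[7]=q[10], then E at p[8]=q[11], then E at p[11]=q[12], then F at p[14]=q[13], then F at p[15]=q[14], then E at p[16]=q[15], then D at p[17]=q[16], and the DP table's final entry dp[17][17] is also 10, so no common subsequence is longer.

10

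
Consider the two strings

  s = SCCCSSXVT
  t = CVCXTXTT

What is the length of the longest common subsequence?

4

Taking C at s[2]=t[1], C at s[3]=t[3], X at s[7]=t[6], T at s[9]=t[8] gives a common subsequence of length 4, and the DP table's final entry dp[9][8] is also 4, so no common subsequence is longer.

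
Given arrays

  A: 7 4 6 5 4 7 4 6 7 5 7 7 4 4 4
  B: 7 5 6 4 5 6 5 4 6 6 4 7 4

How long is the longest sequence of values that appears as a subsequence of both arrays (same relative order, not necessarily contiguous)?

8

Pick 7 [1,1]; then 4 [2,4]; then 6 [3,6]; then 5 [4,7]; then 4 [5,8]; then 4 [7,11]; then 7 [12,12]; then 4 [15,13]; all 8 values appear in both, in order. dp[15][13] = 8 confirms this is the maximum.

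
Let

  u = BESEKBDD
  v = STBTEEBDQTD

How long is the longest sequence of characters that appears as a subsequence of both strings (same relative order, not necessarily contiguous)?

6

Let dp[i][j] be the LCS length of the first i characters of u and the first j characters of v. dp[i][j] = dp[i-1][j-1]+1 when the i-th and j-th characters match, else max(dp[i-1][j], dp[i][j-1]).
    ·  S  T  B  T  E  E  B  D  Q  T  D
 ·  0  0  0  0  0  0  0  0  0  0  0  0
 B  0  0  0  1  1  1  1  1  1  1  1  1
 E  0  0  0  1  1  2  2  2  2  2  2  2
 S  0  1  1  1  1  2  2  2  2  2  2  2
 E  0  1  1  1  1  2  3  3  3  3  3  3
 K  0  1  1  1  1  2  3  3  3  3  3  3
 B  0  1  1  2  2  2  3  4  4  4  4  4
 D  0  1  1  2  2  2  3  4  5  5  5  5
 D  0  1  1  2  2  2  3  4  5  5  5  6
dp[8][11] = 6. One LCS (by backtracking along matches): BEEBDD.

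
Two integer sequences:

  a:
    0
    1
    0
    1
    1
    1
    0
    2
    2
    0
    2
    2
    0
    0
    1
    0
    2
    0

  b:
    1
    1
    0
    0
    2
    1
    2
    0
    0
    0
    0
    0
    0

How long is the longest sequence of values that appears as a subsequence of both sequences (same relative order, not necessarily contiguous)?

10

Taking 1 at a[2]=b[2], 0 at a[3]=b[3], 0 at a[7]=b[4], 2 at a[8]=b[5], 2 at a[9]=b[7], 0 at a[10]=b[9], 0 at a[13]=b[10], 0 at a[14]=b[11], 0 at a[16]=b[12], 0 at a[18]=b[13] gives a common subsequence of length 10, and the DP table's final entry dp[18][13] is also 10, so no common subsequence is longer.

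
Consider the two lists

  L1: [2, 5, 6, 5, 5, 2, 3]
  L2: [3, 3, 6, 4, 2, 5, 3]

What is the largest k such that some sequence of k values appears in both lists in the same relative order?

Pick 2 (L1 #1, L2 #5), then 5 (L1 #5, L2 #6), then 3 (L1 #7, L2 #7); all 3 values appear in both, in order. dp[7][7] = 3 confirms this is the maximum.

3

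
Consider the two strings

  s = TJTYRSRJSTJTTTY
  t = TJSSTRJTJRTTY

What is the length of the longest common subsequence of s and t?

10

One common subsequence of length 10: T [1,1]; then J [2,2]; then T [3,5]; then R [7,6]; then J [8,7]; then T [10,8]; then J [11,9]; then T [13,11]; then T [14,12]; then Y [15,13]. Since dp[15][13] = 10, nothing longer is possible.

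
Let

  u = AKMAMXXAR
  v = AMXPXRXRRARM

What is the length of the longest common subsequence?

Let dp[i][j] be the LCS length of the first i characters of u and the first j characters of v. dp[i][j] = dp[i-1][j-1]+1 when the i-th and j-th characters match, else max(dp[i-1][j], dp[i][j-1]).
    ·  A  M  X  P  X  R  X  R  R  A  R  M
 ·  0  0  0  0  0  0  0  0  0  0  0  0  0
 A  0  1  1  1  1  1  1  1  1  1  1  1  1
 K  0  1  1  1  1  1  1  1  1  1  1  1  1
 M  0  1  2  2  2  2  2  2  2  2  2  2  2
 A  0  1  2  2  2  2  2  2  2  2  3  3  3
 M  0  1  2  2  2  2  2  2  2  2  3  3  4
 X  0  1  2  3  3  3  3  3  3  3  3  3  4
 X  0  1  2  3  3  4  4  4  4  4  4  4  4
 A  0  1  2  3  3  4  4  4  4  4  5  5  5
 R  0  1  2  3  3  4  5  5  5  5  5  6  6
dp[9][12] = 6. One LCS (by backtracking along matches): AMXXAR.

6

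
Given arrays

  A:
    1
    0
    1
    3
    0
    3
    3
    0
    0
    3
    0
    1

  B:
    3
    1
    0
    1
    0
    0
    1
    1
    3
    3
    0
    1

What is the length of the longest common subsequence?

Let dp[i][j] be the LCS length of the first i values of A and the first j values of B. dp[i][j] = dp[i-1][j-1]+1 when the i-th and j-th values match, else max(dp[i-1][j], dp[i][j-1]).
    ·  3  1  0  1  0  0  1  1  3  3  0  1
 ·  0  0  0  0  0  0  0  0  0  0  0  0  0
 1  0  0  1  1  1  1  1  1  1  1  1  1  1
 0  0  0  1  2  2  2  2  2  2  2  2  2  2
 1  0  0  1  2  3  3  3  3  3  3  3  3  3
 3  0  1  1  2  3  3  3  3  3  4  4  4  4
 0  0  1  1  2  3  4  4  4  4  4  4  5  5
 3  0  1  1  2  3  4  4  4  4  5  5  5  5
 3  0  1  1  2  3  4  4  4  4  5  6  6  6
 0  0  1  1  2  3  4  5  5  5  5  6  7  7
 0  0  1  1  2  3  4  5  5  5  5  6  7  7
 3  0  1  1  2  3  4  5  5  5  6  6  7  7
 0  0  1  1  2  3  4  5  5  5  6  6  7  7
 1  0  1  2  2  3  4  5  6  6  6  6  7  8
dp[12][12] = 8. One LCS (by backtracking along matches): 1, 0, 1, 0, 3, 3, 0, 1.

8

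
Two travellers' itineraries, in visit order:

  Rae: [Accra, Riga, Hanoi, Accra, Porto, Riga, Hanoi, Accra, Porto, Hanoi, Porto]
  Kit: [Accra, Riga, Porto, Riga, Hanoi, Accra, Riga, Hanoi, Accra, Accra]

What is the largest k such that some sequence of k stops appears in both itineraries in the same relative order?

One common subsequence of length 7: Accra at Rae[1]=Kit[1], then Riga at Rae[2]=Kit[4], then Hanoi at Rae[3]=Kit[5], then Accra at Rae[4]=Kit[6], then Riga at Rae[6]=Kit[7], then Hanoi at Rae[7]=Kit[8], then Accra at Rae[8]=Kit[10]. Since dp[11][10] = 7, nothing longer is possible.

7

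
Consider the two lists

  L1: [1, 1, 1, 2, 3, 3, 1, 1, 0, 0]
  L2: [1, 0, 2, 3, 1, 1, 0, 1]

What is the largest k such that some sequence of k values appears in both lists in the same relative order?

6

Let dp[i][j] be the LCS length of the first i values of L1 and the first j values of L2. dp[i][j] = dp[i-1][j-1]+1 when the i-th and j-th values match, else max(dp[i-1][j], dp[i][j-1]).
    ·  1  0  2  3  1  1  0  1
 ·  0  0  0  0  0  0  0  0  0
 1  0  1  1  1  1  1  1  1  1
 1  0  1  1  1  1  2  2  2  2
 1  0  1  1  1  1  2  3  3  3
 2  0  1  1  2  2  2  3  3  3
 3  0  1  1  2  3  3  3  3  3
 3  0  1  1  2  3  3  3  3  3
 1  0  1  1  2  3  4  4  4  4
 1  0  1  1  2  3  4  5  5  5
 0  0  1  2  2  3  4  5  6  6
 0  0  1  2  2  3  4  5  6  6
dp[10][8] = 6. One LCS (by backtracking along matches): 1, 2, 3, 1, 1, 0.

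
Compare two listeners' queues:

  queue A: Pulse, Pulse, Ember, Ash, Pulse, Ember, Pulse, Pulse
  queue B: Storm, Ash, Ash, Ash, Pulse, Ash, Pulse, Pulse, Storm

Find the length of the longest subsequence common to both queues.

Taking Pulse at queue A[2]=queue B[5], Ash at queue A[4]=queue B[6], Pulse at queue A[5]=queue B[7], Pulse at queue A[7]=queue B[8] gives a common subsequence of length 4. Since dp[8][9] = 4, nothing longer is possible.

4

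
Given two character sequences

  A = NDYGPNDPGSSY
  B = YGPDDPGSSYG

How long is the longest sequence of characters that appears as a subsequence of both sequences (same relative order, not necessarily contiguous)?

9

Match Y at A[3]=B[1] → G at A[4]=B[2] → P at A[5]=B[3] → D at A[7]=B[5] → P at A[8]=B[6] → G at A[9]=B[7] → S at A[10]=B[8] → S at A[11]=B[9] → Y at A[12]=B[10] — 9 characters in the same relative order in both. Since dp[12][11] = 9, nothing longer is possible.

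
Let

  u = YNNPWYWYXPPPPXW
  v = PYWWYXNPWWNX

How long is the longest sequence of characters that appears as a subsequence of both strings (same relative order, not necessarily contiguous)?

Taking Y at u[1]=v[2] → W at u[5]=v[3] → W at u[7]=v[4] → Y at u[8]=v[5] → X at u[9]=v[6] → P at u[10]=v[8] → X at u[14]=v[12] gives a common subsequence of length 7, and the DP table's final entry dp[15][12] is also 7, so no common subsequence is longer.

7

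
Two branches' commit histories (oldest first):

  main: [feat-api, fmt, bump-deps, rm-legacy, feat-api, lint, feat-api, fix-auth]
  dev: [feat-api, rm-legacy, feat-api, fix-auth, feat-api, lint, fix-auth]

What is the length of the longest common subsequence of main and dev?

5

Match feat-api at main[1]=dev[1]; then rm-legacy at main[4]=dev[2]; then feat-api at main[5]=dev[5]; then lint at main[6]=dev[6]; then fix-auth at main[8]=dev[7] — 5 commits in the same relative order in both. dp[8][7] = 5 confirms this is the maximum.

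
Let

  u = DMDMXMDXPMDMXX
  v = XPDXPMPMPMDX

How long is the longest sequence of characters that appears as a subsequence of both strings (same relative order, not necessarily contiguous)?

Match D (u #1, v #3), M (u #2, v #6), M (u #6, v #8), P (u #9, v #9), M (u #10, v #10), D (u #11, v #11), X (u #14, v #12) — 7 characters in the same relative order in both. dp[14][12] = 7 confirms this is the maximum.

7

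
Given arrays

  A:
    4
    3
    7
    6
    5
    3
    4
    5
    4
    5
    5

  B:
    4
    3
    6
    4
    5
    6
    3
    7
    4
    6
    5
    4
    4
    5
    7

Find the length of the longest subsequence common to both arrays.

Taking 4 [1,1], then 3 [2,2], then 6 [4,3], then 5 [5,5], then 3 [6,7], then 4 [7,9], then 5 [8,11], then 4 [9,13], then 5 [10,14] gives a common subsequence of length 9. dp[11][15] = 9 confirms this is the maximum.

9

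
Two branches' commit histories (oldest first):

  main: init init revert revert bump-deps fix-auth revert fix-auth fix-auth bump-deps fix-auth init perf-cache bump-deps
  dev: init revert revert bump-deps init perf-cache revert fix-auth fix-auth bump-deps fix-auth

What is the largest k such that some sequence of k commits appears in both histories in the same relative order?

9

Match init (main #2, dev #1); then revert (main #3, dev #2); then revert (main #4, dev #3); then bump-deps (main #5, dev #4); then revert (main #7, dev #7); then fix-auth (main #8, dev #8); then fix-auth (main #9, dev #9); then bump-deps (main #10, dev #10); then fix-auth (main #11, dev #11) — 9 commits in the same relative order in both, and the DP table's final entry dp[14][11] is also 9, so no common subsequence is longer.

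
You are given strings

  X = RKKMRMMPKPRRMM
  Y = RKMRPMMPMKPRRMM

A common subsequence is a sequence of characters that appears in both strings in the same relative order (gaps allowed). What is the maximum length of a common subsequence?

Taking R (X #1, Y #1); then K (X #3, Y #2); then M (X #4, Y #3); then R (X #5, Y #4); then M (X #6, Y #6); then M (X #7, Y #7); then P (X #8, Y #8); then K (X #9, Y #10); then P (X #10, Y #11); then R (X #11, Y #12); then R (X #12, Y #13); then M (X #13, Y #14); then M (X #14, Y #15) gives a common subsequence of length 13, and the DP table's final entry dp[14][15] is also 13, so no common subsequence is longer.

13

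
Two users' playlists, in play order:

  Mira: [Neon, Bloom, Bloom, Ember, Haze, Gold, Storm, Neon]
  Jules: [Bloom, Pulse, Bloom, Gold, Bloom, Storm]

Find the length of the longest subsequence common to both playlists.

Match Bloom [2,1], then Bloom [3,3], then Gold [6,4], then Storm [7,6] — 4 songs in the same relative order in both, and the DP table's final entry dp[8][6] is also 4, so no common subsequence is longer.

4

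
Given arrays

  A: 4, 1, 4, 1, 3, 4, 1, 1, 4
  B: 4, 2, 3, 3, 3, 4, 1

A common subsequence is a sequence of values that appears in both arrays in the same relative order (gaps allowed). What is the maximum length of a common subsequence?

Let dp[i][j] be the LCS length of the first i values of A and the first j values of B. dp[i][j] = dp[i-1][j-1]+1 when the i-th and j-th values match, else max(dp[i-1][j], dp[i][j-1]).
    ·  4  2  3  3  3  4  1
 ·  0  0  0  0  0  0  0  0
 4  0  1  1  1  1  1  1  1
 1  0  1  1  1  1  1  1  2
 4  0  1  1  1  1  1  2  2
 1  0  1  1  1  1  1  2  3
 3  0  1  1  2  2  2  2  3
 4  0  1  1  2  2  2  3  3
 1  0  1  1  2  2  2  3  4
 1  0  1  1  2  2  2  3  4
 4  0  1  1  2  2  2  3  4
dp[9][7] = 4. One LCS (by backtracking along matches): 4, 3, 4, 1.

4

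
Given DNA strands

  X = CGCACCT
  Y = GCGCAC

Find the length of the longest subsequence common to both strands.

Pick C [1,2]; then G [2,3]; then C [3,4]; then A [4,5]; then C [6,6]; all 5 bases appear in both, in order. The LCS DP gives dp[7][6] = 5, so this is optimal.

5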